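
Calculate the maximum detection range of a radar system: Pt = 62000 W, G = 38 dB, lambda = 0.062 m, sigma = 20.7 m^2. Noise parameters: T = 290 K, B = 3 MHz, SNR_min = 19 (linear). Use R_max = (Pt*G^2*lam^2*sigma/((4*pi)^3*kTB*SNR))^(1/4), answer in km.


G_lin = 10^(38/10) = 6309.573445
R^4 = 62000 * 6309.573445^2 * 0.062^2 * 20.7 / ((4*pi)^3 * 1.38e-23 * 290 * 3000000.0 * 19)
R^4 = 4.33874e20 m^4
R_max = (4.33874e20)^(1/4) = 144324.8 m = 144.3 km

144.3 km


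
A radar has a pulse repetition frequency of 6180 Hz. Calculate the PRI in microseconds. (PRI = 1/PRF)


PRI = 1/6180 = 0.0001618123 s = 161.8 us

161.8 us


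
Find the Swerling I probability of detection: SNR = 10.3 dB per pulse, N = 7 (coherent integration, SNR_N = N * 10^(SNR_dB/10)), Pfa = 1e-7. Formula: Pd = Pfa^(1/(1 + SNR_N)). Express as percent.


SNR_lin = 10^(10.3/10) = 10.71519
SNR_N = 7 * 10.71519 = 75.00633
1/(1 + SNR_N) = 1/76.00633 = 0.0131568
Pd = (1e-7)^0.0131568 = 0.80891
Pd = 80.9%

80.9%


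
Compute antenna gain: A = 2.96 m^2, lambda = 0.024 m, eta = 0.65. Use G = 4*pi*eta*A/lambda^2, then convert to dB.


G_linear = 4*pi*0.65*2.96/0.024^2 = 41975.17
G_dB = 10*log10(41975.17) = 46.2 dB

46.2 dB


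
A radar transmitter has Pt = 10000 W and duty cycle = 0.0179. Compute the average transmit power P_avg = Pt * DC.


P_avg = 10000 * 0.0179 = 179.0 W

179.0 W


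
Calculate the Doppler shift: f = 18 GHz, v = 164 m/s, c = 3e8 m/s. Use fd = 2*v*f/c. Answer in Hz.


fd = 2 * 164 * 18000000000.0 / 3e8 = 19680.0 Hz

19680.0 Hz


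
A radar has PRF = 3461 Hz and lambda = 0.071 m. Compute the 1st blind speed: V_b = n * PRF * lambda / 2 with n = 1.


V_blind = 1 * 3461 * 0.071 / 2 = 122.9 m/s

122.9 m/s


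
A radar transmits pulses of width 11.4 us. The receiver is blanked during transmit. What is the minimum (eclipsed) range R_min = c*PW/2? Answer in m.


R_min = 3e8 * 11.4e-6 / 2 = 1710.0 m

1710.0 m


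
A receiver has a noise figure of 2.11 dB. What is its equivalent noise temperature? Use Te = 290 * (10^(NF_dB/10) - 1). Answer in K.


NF_lin = 10^(2.11/10) = 1.625549
Te = 290 * (1.625549 - 1) = 181.4 K

181.4 K


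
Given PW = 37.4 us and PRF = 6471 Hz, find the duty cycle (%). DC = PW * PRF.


DC = 37.4e-6 * 6471 * 100 = 24.2%

24.2%


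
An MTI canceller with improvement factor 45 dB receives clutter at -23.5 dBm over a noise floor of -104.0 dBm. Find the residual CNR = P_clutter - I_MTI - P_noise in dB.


CNR = -23.5 - 45 - (-104.0) = 35.5 dB

35.5 dB


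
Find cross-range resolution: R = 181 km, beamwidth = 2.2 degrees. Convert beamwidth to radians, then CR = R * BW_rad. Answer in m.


BW_rad = 0.038397244
CR = 181000 * 0.038397244 = 6949.9 m

6949.9 m


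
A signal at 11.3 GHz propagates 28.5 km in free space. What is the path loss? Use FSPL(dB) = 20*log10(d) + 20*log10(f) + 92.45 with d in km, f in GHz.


20*log10(28.5) = 29.1
20*log10(11.3) = 21.06
FSPL = 142.6 dB

142.6 dB


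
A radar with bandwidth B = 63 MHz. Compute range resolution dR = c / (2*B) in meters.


dR = 3e8 / (2 * 63000000.0) = 2.38 m

2.38 m


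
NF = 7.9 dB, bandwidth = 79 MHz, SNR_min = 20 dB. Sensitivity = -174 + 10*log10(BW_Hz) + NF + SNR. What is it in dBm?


10*log10(79000000.0) = 78.98
S = -174 + 78.98 + 7.9 + 20 = -67.1 dBm

-67.1 dBm


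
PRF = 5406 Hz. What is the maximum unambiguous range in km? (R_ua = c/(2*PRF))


R_ua = 3e8 / (2 * 5406) = 27746.9 m = 27.7 km

27.7 km


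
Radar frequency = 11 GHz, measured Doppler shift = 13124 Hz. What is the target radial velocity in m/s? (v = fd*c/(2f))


v = 13124 * 3e8 / (2 * 11000000000.0) = 179.0 m/s

179.0 m/s


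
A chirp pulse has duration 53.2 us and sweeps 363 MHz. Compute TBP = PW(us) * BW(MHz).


TBP = 53.2 * 363 = 19311.6

19311.6


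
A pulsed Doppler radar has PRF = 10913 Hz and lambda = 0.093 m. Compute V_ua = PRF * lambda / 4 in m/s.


V_ua = 10913 * 0.093 / 4 = 253.7 m/s

253.7 m/s


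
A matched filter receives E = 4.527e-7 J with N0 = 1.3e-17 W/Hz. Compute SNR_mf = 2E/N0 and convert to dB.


SNR_lin = 2 * 4.527e-7 / 1.3e-17 = 6.965e10
SNR_dB = 10*log10(6.965e10) = 108.4 dB

108.4 dB


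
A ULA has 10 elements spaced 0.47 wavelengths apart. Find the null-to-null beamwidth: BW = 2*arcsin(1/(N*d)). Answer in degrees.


1/(N*d) = 1/(10*0.47) = 0.212766
BW = 2*arcsin(0.212766) = 24.6 degrees

24.6 degrees


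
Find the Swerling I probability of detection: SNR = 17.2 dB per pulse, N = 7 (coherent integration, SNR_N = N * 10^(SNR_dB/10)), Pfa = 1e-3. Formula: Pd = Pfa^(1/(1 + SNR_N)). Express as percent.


SNR_lin = 10^(17.2/10) = 52.48075
SNR_N = 7 * 52.48075 = 367.36525
1/(1 + SNR_N) = 1/368.36525 = 0.0027147
Pd = (1e-3)^0.0027147 = 0.98142
Pd = 98.1%

98.1%


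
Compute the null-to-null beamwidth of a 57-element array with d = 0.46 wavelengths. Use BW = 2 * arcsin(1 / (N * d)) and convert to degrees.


1/(N*d) = 1/(57*0.46) = 0.038139
BW = 2*arcsin(0.038139) = 4.4 degrees

4.4 degrees


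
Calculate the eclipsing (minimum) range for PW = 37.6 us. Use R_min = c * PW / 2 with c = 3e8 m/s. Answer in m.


R_min = 3e8 * 37.6e-6 / 2 = 5640.0 m

5640.0 m


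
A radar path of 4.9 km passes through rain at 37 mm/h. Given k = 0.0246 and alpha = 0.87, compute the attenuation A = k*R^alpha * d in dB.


gamma = 0.0246 * 37^0.87 = 0.569207 dB/km
A = 0.569207 * 4.9 = 2.79 dB

2.79 dB


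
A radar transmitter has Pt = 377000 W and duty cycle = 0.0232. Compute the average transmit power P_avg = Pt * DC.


P_avg = 377000 * 0.0232 = 8746.4 W

8746.4 W


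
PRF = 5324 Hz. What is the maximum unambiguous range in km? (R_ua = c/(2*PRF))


R_ua = 3e8 / (2 * 5324) = 28174.3 m = 28.2 km

28.2 km


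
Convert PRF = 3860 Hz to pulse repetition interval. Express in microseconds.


PRI = 1/3860 = 0.0002590674 s = 259.1 us

259.1 us


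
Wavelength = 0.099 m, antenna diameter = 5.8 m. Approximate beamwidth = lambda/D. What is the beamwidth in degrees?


BW_rad = 0.099 / 5.8 = 0.017069
BW_deg = 0.98 degrees

0.98 degrees


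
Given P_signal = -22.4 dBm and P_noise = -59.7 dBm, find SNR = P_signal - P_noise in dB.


SNR = -22.4 - (-59.7) = 37.3 dB

37.3 dB


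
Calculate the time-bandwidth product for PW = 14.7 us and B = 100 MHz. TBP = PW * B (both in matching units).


TBP = 14.7 * 100 = 1470.0

1470.0


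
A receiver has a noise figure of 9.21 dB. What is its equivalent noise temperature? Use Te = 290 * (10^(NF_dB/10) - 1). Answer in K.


NF_lin = 10^(9.21/10) = 8.336812
Te = 290 * (8.336812 - 1) = 2127.7 K

2127.7 K


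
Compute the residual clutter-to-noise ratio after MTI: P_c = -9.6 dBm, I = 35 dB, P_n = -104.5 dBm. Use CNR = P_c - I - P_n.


CNR = -9.6 - 35 - (-104.5) = 59.9 dB

59.9 dB


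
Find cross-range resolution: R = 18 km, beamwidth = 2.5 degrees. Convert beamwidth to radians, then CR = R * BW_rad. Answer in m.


BW_rad = 0.043633231
CR = 18000 * 0.043633231 = 785.4 m

785.4 m


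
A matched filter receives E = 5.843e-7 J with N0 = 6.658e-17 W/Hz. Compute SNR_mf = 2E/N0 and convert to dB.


SNR_lin = 2 * 5.843e-7 / 6.658e-17 = 1.755e10
SNR_dB = 10*log10(1.755e10) = 102.4 dB

102.4 dB


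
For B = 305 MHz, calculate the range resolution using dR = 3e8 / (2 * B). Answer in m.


dR = 3e8 / (2 * 305000000.0) = 0.49 m

0.49 m


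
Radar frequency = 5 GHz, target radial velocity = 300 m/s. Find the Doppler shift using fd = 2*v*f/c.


fd = 2 * 300 * 5000000000.0 / 3e8 = 10000.0 Hz

10000.0 Hz


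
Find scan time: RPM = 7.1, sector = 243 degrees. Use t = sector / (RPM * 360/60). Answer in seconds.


t = 243 / (7.1 * 360) * 60 = 5.7 s

5.7 s


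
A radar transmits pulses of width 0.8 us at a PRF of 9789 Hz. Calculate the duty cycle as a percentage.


DC = 0.8e-6 * 9789 * 100 = 0.78%

0.78%


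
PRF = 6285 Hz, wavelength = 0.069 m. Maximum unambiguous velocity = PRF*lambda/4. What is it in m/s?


V_ua = 6285 * 0.069 / 4 = 108.4 m/s

108.4 m/s


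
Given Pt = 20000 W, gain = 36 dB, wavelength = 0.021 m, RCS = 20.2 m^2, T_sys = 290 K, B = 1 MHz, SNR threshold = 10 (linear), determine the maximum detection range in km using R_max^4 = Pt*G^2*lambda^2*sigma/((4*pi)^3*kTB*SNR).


G_lin = 10^(36/10) = 3981.071706
R^4 = 20000 * 3981.071706^2 * 0.021^2 * 20.2 / ((4*pi)^3 * 1.38e-23 * 290 * 1000000.0 * 10)
R^4 = 3.5556e19 m^4
R_max = (3.5556e19)^(1/4) = 77219.7 m = 77.2 km

77.2 km


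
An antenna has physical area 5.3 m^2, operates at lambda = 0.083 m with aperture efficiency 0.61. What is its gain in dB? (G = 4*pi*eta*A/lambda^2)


G_linear = 4*pi*0.61*5.3/0.083^2 = 5897.38
G_dB = 10*log10(5897.38) = 37.7 dB

37.7 dB


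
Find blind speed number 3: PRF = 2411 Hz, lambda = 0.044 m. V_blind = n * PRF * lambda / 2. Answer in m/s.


V_blind = 3 * 2411 * 0.044 / 2 = 159.1 m/s

159.1 m/s


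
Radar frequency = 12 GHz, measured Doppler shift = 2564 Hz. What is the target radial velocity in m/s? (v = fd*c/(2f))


v = 2564 * 3e8 / (2 * 12000000000.0) = 32.1 m/s

32.1 m/s


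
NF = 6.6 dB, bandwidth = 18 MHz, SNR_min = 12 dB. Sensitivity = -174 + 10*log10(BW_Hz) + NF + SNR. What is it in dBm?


10*log10(18000000.0) = 72.55
S = -174 + 72.55 + 6.6 + 12 = -82.8 dBm

-82.8 dBm


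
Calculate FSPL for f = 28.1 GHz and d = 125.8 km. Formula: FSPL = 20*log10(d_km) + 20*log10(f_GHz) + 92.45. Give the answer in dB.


20*log10(125.8) = 41.99
20*log10(28.1) = 28.97
FSPL = 163.4 dB

163.4 dB


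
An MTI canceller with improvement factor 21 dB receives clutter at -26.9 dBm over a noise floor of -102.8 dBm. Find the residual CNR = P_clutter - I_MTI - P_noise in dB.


CNR = -26.9 - 21 - (-102.8) = 54.9 dB

54.9 dB


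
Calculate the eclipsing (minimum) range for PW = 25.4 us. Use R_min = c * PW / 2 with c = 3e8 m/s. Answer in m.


R_min = 3e8 * 25.4e-6 / 2 = 3810.0 m

3810.0 m


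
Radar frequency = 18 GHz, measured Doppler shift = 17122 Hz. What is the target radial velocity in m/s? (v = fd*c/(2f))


v = 17122 * 3e8 / (2 * 18000000000.0) = 142.7 m/s

142.7 m/s


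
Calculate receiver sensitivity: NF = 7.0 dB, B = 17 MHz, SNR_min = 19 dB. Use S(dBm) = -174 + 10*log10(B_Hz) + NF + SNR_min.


10*log10(17000000.0) = 72.3
S = -174 + 72.3 + 7.0 + 19 = -75.7 dBm

-75.7 dBm


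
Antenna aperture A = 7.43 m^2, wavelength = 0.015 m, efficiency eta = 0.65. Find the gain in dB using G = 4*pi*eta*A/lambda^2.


G_linear = 4*pi*0.65*7.43/0.015^2 = 269730.16
G_dB = 10*log10(269730.16) = 54.3 dB

54.3 dB


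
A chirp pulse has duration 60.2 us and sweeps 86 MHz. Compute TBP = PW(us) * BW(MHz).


TBP = 60.2 * 86 = 5177.2

5177.2


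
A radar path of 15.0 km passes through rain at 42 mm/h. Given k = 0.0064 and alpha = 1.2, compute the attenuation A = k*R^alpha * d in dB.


gamma = 0.0064 * 42^1.2 = 0.567648 dB/km
A = 0.567648 * 15.0 = 8.51 dB

8.51 dB


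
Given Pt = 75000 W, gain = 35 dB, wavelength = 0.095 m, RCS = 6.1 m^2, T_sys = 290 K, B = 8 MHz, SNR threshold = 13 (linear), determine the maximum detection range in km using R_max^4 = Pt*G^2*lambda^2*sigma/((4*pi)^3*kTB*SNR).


G_lin = 10^(35/10) = 3162.27766
R^4 = 75000 * 3162.27766^2 * 0.095^2 * 6.1 / ((4*pi)^3 * 1.38e-23 * 290 * 8000000.0 * 13)
R^4 = 4.99917e19 m^4
R_max = (4.99917e19)^(1/4) = 84086.2 m = 84.1 km

84.1 km


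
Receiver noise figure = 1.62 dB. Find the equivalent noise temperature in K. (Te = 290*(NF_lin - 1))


NF_lin = 10^(1.62/10) = 1.452112
Te = 290 * (1.452112 - 1) = 131.1 K

131.1 K


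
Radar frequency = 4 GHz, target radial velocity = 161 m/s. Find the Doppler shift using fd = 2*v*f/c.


fd = 2 * 161 * 4000000000.0 / 3e8 = 4293.3 Hz

4293.3 Hz


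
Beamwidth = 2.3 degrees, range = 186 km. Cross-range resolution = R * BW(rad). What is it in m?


BW_rad = 0.040142573
CR = 186000 * 0.040142573 = 7466.5 m

7466.5 m


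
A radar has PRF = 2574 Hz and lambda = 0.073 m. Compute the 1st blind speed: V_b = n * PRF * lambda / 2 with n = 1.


V_blind = 1 * 2574 * 0.073 / 2 = 94.0 m/s

94.0 m/s


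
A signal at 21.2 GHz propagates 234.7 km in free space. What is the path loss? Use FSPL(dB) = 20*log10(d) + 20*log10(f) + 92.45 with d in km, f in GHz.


20*log10(234.7) = 47.41
20*log10(21.2) = 26.53
FSPL = 166.4 dB

166.4 dB


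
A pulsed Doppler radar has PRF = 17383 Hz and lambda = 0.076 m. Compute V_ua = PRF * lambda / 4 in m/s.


V_ua = 17383 * 0.076 / 4 = 330.3 m/s

330.3 m/s


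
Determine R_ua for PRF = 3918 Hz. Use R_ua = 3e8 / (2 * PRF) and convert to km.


R_ua = 3e8 / (2 * 3918) = 38284.8 m = 38.3 km

38.3 km


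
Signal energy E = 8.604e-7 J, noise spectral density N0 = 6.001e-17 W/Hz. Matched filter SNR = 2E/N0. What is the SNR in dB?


SNR_lin = 2 * 8.604e-7 / 6.001e-17 = 2.868e10
SNR_dB = 10*log10(2.868e10) = 104.6 dB

104.6 dB


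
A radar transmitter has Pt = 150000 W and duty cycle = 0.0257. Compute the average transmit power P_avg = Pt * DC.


P_avg = 150000 * 0.0257 = 3855.0 W

3855.0 W


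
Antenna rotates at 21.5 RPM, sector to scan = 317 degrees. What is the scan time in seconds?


t = 317 / (21.5 * 360) * 60 = 2.46 s

2.46 s


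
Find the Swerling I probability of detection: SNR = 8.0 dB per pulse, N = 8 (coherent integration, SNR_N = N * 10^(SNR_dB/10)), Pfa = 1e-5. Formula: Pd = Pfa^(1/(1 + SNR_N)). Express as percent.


SNR_lin = 10^(8.0/10) = 6.30957
SNR_N = 8 * 6.30957 = 50.47656
1/(1 + SNR_N) = 1/51.47656 = 0.0194263
Pd = (1e-5)^0.0194263 = 0.79959
Pd = 80.0%

80.0%


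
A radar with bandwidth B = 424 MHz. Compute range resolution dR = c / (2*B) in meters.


dR = 3e8 / (2 * 424000000.0) = 0.35 m

0.35 m


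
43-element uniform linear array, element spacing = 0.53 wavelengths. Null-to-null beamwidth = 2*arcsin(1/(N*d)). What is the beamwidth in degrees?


1/(N*d) = 1/(43*0.53) = 0.043879
BW = 2*arcsin(0.043879) = 5.0 degrees

5.0 degrees


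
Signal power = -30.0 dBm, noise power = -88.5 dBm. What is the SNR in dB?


SNR = -30.0 - (-88.5) = 58.5 dB

58.5 dB


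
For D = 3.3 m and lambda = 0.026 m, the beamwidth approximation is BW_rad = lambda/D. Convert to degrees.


BW_rad = 0.026 / 3.3 = 0.007879
BW_deg = 0.45 degrees

0.45 degrees


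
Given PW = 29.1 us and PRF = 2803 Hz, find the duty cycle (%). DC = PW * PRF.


DC = 29.1e-6 * 2803 * 100 = 8.16%

8.16%


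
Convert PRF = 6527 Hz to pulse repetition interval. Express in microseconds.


PRI = 1/6527 = 0.0001532097 s = 153.2 us

153.2 us


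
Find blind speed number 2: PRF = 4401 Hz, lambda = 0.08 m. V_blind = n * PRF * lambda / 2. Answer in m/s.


V_blind = 2 * 4401 * 0.08 / 2 = 352.1 m/s

352.1 m/s


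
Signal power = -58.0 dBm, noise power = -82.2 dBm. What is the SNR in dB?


SNR = -58.0 - (-82.2) = 24.2 dB

24.2 dB


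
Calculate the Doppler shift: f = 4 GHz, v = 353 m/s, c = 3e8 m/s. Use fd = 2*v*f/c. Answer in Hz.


fd = 2 * 353 * 4000000000.0 / 3e8 = 9413.3 Hz

9413.3 Hz


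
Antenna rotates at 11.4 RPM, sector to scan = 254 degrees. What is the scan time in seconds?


t = 254 / (11.4 * 360) * 60 = 3.71 s

3.71 s


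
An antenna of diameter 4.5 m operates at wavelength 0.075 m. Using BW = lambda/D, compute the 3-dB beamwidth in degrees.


BW_rad = 0.075 / 4.5 = 0.016667
BW_deg = 0.95 degrees

0.95 degrees


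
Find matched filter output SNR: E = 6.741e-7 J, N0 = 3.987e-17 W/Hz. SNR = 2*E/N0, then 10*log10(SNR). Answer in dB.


SNR_lin = 2 * 6.741e-7 / 3.987e-17 = 3.381e10
SNR_dB = 10*log10(3.381e10) = 105.3 dB

105.3 dB


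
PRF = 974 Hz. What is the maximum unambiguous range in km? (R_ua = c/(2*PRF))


R_ua = 3e8 / (2 * 974) = 154004.1 m = 154.0 km

154.0 km


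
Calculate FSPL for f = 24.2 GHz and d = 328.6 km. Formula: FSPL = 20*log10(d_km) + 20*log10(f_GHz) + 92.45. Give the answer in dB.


20*log10(328.6) = 50.33
20*log10(24.2) = 27.68
FSPL = 170.5 dB

170.5 dB


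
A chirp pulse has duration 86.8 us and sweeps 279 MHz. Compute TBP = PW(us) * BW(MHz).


TBP = 86.8 * 279 = 24217.2

24217.2


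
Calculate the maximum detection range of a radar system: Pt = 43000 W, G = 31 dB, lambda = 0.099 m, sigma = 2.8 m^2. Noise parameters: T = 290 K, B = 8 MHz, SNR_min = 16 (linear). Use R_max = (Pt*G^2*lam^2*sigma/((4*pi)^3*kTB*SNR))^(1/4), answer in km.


G_lin = 10^(31/10) = 1258.925412
R^4 = 43000 * 1258.925412^2 * 0.099^2 * 2.8 / ((4*pi)^3 * 1.38e-23 * 290 * 8000000.0 * 16)
R^4 = 1.83984e18 m^4
R_max = (1.83984e18)^(1/4) = 36829.4 m = 36.8 km

36.8 km


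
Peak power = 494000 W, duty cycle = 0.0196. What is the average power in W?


P_avg = 494000 * 0.0196 = 9682.4 W

9682.4 W


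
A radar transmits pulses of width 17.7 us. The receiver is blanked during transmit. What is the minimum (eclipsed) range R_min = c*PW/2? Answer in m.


R_min = 3e8 * 17.7e-6 / 2 = 2655.0 m

2655.0 m


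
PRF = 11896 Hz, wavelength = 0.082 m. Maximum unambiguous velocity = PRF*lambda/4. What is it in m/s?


V_ua = 11896 * 0.082 / 4 = 243.9 m/s

243.9 m/s


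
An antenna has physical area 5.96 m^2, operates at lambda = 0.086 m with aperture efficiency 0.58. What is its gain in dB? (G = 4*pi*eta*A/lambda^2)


G_linear = 4*pi*0.58*5.96/0.086^2 = 5873.37
G_dB = 10*log10(5873.37) = 37.7 dB

37.7 dB


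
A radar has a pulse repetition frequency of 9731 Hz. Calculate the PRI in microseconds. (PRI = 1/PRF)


PRI = 1/9731 = 0.0001027644 s = 102.8 us

102.8 us


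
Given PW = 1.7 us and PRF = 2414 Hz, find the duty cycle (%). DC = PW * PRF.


DC = 1.7e-6 * 2414 * 100 = 0.41%

0.41%


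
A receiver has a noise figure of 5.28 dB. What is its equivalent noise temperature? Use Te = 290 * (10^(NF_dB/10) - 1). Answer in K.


NF_lin = 10^(5.28/10) = 3.372873
Te = 290 * (3.372873 - 1) = 688.1 K

688.1 K


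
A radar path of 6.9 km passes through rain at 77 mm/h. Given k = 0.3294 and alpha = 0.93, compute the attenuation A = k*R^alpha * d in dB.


gamma = 0.3294 * 77^0.93 = 18.713713 dB/km
A = 18.713713 * 6.9 = 129.12 dB

129.12 dB


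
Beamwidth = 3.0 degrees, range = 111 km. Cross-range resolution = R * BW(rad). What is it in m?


BW_rad = 0.052359878
CR = 111000 * 0.052359878 = 5811.9 m

5811.9 m


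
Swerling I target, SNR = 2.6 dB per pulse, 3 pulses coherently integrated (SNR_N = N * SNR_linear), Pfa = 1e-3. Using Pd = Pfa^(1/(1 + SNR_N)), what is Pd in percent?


SNR_lin = 10^(2.6/10) = 1.8197
SNR_N = 3 * 1.8197 = 5.4591
1/(1 + SNR_N) = 1/6.4591 = 0.1548203
Pd = (1e-3)^0.1548203 = 0.34319
Pd = 34.3%

34.3%


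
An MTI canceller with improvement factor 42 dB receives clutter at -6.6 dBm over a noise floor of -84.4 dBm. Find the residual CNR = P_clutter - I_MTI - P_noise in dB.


CNR = -6.6 - 42 - (-84.4) = 35.8 dB

35.8 dB


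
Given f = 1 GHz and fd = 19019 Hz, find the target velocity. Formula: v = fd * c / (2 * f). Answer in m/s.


v = 19019 * 3e8 / (2 * 1000000000.0) = 2852.9 m/s

2852.9 m/s


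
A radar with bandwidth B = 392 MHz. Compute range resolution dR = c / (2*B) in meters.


dR = 3e8 / (2 * 392000000.0) = 0.38 m

0.38 m


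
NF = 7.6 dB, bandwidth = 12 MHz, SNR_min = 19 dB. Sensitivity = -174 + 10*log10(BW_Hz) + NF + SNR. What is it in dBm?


10*log10(12000000.0) = 70.79
S = -174 + 70.79 + 7.6 + 19 = -76.6 dBm

-76.6 dBm


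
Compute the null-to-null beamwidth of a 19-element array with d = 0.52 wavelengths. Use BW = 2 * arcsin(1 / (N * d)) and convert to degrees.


1/(N*d) = 1/(19*0.52) = 0.101215
BW = 2*arcsin(0.101215) = 11.6 degrees

11.6 degrees


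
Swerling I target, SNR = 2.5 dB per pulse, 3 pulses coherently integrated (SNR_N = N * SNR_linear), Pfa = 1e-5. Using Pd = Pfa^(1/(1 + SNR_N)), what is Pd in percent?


SNR_lin = 10^(2.5/10) = 1.77828
SNR_N = 3 * 1.77828 = 5.33484
1/(1 + SNR_N) = 1/6.33484 = 0.1578572
Pd = (1e-5)^0.1578572 = 0.16245
Pd = 16.2%

16.2%


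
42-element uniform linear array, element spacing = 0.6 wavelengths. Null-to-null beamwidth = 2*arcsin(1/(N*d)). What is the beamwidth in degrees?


1/(N*d) = 1/(42*0.6) = 0.039683
BW = 2*arcsin(0.039683) = 4.5 degrees

4.5 degrees


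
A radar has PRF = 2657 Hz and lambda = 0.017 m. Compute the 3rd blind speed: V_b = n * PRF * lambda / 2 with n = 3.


V_blind = 3 * 2657 * 0.017 / 2 = 67.8 m/s

67.8 m/s


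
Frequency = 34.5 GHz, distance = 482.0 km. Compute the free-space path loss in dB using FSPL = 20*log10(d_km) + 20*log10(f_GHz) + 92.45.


20*log10(482.0) = 53.66
20*log10(34.5) = 30.76
FSPL = 176.9 dB

176.9 dB


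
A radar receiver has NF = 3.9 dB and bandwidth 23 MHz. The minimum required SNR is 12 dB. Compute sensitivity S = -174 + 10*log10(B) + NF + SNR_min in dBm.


10*log10(23000000.0) = 73.62
S = -174 + 73.62 + 3.9 + 12 = -84.5 dBm

-84.5 dBm


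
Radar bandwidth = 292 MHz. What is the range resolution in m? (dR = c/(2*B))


dR = 3e8 / (2 * 292000000.0) = 0.51 m

0.51 m


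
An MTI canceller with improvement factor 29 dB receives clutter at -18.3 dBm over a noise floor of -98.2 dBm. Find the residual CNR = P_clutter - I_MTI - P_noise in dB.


CNR = -18.3 - 29 - (-98.2) = 50.9 dB

50.9 dB


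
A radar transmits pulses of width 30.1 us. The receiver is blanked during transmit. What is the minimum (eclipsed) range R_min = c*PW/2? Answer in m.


R_min = 3e8 * 30.1e-6 / 2 = 4515.0 m

4515.0 m


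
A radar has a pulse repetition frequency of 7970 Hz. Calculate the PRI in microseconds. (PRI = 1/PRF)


PRI = 1/7970 = 0.0001254705 s = 125.5 us

125.5 us


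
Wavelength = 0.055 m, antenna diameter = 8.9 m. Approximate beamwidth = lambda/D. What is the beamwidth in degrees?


BW_rad = 0.055 / 8.9 = 0.00618
BW_deg = 0.35 degrees

0.35 degrees


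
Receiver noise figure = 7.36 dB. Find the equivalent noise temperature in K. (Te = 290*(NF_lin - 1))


NF_lin = 10^(7.36/10) = 5.445027
Te = 290 * (5.445027 - 1) = 1289.1 K

1289.1 K


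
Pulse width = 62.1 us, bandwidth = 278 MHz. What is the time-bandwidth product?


TBP = 62.1 * 278 = 17263.8

17263.8


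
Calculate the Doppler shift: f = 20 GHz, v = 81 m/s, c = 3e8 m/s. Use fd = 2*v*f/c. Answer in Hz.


fd = 2 * 81 * 20000000000.0 / 3e8 = 10800.0 Hz

10800.0 Hz


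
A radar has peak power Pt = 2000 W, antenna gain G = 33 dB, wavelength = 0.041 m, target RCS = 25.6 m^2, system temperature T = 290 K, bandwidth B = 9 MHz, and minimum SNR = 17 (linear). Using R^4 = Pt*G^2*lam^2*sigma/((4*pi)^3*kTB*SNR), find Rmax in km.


G_lin = 10^(33/10) = 1995.262315
R^4 = 2000 * 1995.262315^2 * 0.041^2 * 25.6 / ((4*pi)^3 * 1.38e-23 * 290 * 9000000.0 * 17)
R^4 = 2.81994e17 m^4
R_max = (2.81994e17)^(1/4) = 23044.1 m = 23.0 km

23.0 km


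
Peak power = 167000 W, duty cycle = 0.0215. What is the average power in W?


P_avg = 167000 * 0.0215 = 3590.5 W

3590.5 W


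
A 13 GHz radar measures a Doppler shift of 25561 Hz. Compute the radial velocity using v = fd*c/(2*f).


v = 25561 * 3e8 / (2 * 13000000000.0) = 294.9 m/s

294.9 m/s


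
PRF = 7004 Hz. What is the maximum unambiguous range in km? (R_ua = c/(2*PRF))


R_ua = 3e8 / (2 * 7004) = 21416.3 m = 21.4 km

21.4 km


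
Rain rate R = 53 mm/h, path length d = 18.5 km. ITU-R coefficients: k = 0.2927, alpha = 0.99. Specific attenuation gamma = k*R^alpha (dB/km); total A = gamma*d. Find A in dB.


gamma = 0.2927 * 53^0.99 = 14.909251 dB/km
A = 14.909251 * 18.5 = 275.82 dB

275.82 dB


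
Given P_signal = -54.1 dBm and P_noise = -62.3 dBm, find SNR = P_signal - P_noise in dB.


SNR = -54.1 - (-62.3) = 8.2 dB

8.2 dB


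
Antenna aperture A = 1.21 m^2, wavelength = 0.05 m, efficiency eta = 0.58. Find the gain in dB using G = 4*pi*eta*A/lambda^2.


G_linear = 4*pi*0.58*1.21/0.05^2 = 3527.63
G_dB = 10*log10(3527.63) = 35.5 dB

35.5 dB


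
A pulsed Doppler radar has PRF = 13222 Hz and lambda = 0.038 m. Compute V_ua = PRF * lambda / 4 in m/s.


V_ua = 13222 * 0.038 / 4 = 125.6 m/s

125.6 m/s


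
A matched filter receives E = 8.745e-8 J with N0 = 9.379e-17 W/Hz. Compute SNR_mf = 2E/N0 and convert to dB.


SNR_lin = 2 * 8.745e-8 / 9.379e-17 = 1.865e9
SNR_dB = 10*log10(1.865e9) = 92.7 dB

92.7 dB


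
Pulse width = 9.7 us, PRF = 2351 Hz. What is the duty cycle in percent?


DC = 9.7e-6 * 2351 * 100 = 2.28%

2.28%


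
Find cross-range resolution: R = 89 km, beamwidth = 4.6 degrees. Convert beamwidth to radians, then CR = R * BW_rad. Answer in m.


BW_rad = 0.080285146
CR = 89000 * 0.080285146 = 7145.4 m

7145.4 m


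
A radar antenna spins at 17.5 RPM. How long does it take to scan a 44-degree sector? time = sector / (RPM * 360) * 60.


t = 44 / (17.5 * 360) * 60 = 0.42 s

0.42 s


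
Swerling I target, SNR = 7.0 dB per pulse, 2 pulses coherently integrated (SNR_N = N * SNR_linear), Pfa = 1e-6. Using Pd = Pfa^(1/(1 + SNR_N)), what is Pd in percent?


SNR_lin = 10^(7.0/10) = 5.01187
SNR_N = 2 * 5.01187 = 10.02374
1/(1 + SNR_N) = 1/11.02374 = 0.0907133
Pd = (1e-6)^0.0907133 = 0.28558
Pd = 28.6%

28.6%


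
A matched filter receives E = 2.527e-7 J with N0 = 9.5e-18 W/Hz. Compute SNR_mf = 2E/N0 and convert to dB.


SNR_lin = 2 * 2.527e-7 / 9.5e-18 = 5.32e10
SNR_dB = 10*log10(5.32e10) = 107.3 dB

107.3 dB


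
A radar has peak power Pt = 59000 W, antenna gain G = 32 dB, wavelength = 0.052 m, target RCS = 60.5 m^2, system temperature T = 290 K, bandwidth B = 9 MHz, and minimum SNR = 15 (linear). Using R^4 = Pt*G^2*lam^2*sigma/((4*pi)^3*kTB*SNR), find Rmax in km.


G_lin = 10^(32/10) = 1584.893192
R^4 = 59000 * 1584.893192^2 * 0.052^2 * 60.5 / ((4*pi)^3 * 1.38e-23 * 290 * 9000000.0 * 15)
R^4 = 2.26138e19 m^4
R_max = (2.26138e19)^(1/4) = 68959.4 m = 69.0 km

69.0 km


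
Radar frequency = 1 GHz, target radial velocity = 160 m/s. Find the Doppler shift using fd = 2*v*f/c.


fd = 2 * 160 * 1000000000.0 / 3e8 = 1066.7 Hz

1066.7 Hz


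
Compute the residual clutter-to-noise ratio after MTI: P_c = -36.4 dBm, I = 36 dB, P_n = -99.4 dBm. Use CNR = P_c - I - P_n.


CNR = -36.4 - 36 - (-99.4) = 27.0 dB

27.0 dB


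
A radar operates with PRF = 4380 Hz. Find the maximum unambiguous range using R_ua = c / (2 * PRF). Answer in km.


R_ua = 3e8 / (2 * 4380) = 34246.6 m = 34.2 km

34.2 km


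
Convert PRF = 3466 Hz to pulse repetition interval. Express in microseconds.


PRI = 1/3466 = 0.000288517 s = 288.5 us

288.5 us


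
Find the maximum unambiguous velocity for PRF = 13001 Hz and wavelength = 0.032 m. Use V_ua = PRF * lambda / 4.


V_ua = 13001 * 0.032 / 4 = 104.0 m/s

104.0 m/s


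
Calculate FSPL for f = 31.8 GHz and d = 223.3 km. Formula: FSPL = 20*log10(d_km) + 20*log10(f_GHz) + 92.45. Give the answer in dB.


20*log10(223.3) = 46.98
20*log10(31.8) = 30.05
FSPL = 169.5 dB

169.5 dB


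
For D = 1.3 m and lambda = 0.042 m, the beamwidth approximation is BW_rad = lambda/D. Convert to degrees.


BW_rad = 0.042 / 1.3 = 0.032308
BW_deg = 1.85 degrees

1.85 degrees


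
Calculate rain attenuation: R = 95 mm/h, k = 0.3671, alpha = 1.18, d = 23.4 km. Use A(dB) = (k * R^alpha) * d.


gamma = 0.3671 * 95^1.18 = 79.158624 dB/km
A = 79.158624 * 23.4 = 1852.31 dB

1852.31 dB


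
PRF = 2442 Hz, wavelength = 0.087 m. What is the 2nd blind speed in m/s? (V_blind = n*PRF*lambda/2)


V_blind = 2 * 2442 * 0.087 / 2 = 212.5 m/s

212.5 m/s


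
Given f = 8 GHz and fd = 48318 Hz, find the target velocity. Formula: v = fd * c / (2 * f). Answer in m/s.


v = 48318 * 3e8 / (2 * 8000000000.0) = 906.0 m/s

906.0 m/s


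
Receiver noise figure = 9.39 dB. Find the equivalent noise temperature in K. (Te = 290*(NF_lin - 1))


NF_lin = 10^(9.39/10) = 8.689604
Te = 290 * (8.689604 - 1) = 2230.0 K

2230.0 K


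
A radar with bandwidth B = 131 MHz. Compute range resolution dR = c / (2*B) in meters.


dR = 3e8 / (2 * 131000000.0) = 1.15 m

1.15 m


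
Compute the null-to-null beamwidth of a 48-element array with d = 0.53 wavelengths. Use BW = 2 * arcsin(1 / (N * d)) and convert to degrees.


1/(N*d) = 1/(48*0.53) = 0.039308
BW = 2*arcsin(0.039308) = 4.5 degrees

4.5 degrees


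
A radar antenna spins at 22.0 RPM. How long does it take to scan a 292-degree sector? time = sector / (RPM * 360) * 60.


t = 292 / (22.0 * 360) * 60 = 2.21 s

2.21 s


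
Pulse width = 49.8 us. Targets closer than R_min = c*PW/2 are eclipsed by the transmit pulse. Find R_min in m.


R_min = 3e8 * 49.8e-6 / 2 = 7470.0 m

7470.0 m


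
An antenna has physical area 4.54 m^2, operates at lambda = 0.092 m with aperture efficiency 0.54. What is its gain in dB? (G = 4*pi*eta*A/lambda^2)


G_linear = 4*pi*0.54*4.54/0.092^2 = 3639.85
G_dB = 10*log10(3639.85) = 35.6 dB

35.6 dB


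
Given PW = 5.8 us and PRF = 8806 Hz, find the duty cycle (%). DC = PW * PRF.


DC = 5.8e-6 * 8806 * 100 = 5.11%

5.11%


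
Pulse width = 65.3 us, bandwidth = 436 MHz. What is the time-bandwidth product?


TBP = 65.3 * 436 = 28470.8

28470.8


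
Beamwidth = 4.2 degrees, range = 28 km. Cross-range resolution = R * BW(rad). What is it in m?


BW_rad = 0.073303829
CR = 28000 * 0.073303829 = 2052.5 m

2052.5 m


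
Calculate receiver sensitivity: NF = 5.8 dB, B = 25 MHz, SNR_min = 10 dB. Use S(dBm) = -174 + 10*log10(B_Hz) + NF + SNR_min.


10*log10(25000000.0) = 73.98
S = -174 + 73.98 + 5.8 + 10 = -84.2 dBm

-84.2 dBm


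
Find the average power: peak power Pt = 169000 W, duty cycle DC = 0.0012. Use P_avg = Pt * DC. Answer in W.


P_avg = 169000 * 0.0012 = 202.8 W

202.8 W


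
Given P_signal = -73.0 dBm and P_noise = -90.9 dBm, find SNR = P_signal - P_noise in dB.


SNR = -73.0 - (-90.9) = 17.9 dB

17.9 dB


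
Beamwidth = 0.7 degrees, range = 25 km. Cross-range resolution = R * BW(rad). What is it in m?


BW_rad = 0.012217305
CR = 25000 * 0.012217305 = 305.4 m

305.4 m


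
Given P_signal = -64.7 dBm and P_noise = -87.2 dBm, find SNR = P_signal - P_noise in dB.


SNR = -64.7 - (-87.2) = 22.5 dB

22.5 dB


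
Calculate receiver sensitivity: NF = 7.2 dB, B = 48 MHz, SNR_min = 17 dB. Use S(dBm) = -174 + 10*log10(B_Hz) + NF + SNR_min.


10*log10(48000000.0) = 76.81
S = -174 + 76.81 + 7.2 + 17 = -73.0 dBm

-73.0 dBm


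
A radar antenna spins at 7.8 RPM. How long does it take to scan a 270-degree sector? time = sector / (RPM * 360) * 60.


t = 270 / (7.8 * 360) * 60 = 5.77 s

5.77 s


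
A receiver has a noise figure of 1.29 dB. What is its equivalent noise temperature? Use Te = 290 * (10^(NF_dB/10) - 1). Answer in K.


NF_lin = 10^(1.29/10) = 1.34586
Te = 290 * (1.34586 - 1) = 100.3 K

100.3 K


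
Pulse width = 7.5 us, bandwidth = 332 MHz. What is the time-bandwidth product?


TBP = 7.5 * 332 = 2490.0

2490.0


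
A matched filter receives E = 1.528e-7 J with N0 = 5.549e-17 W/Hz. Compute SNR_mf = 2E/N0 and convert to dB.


SNR_lin = 2 * 1.528e-7 / 5.549e-17 = 5.507e9
SNR_dB = 10*log10(5.507e9) = 97.4 dB

97.4 dB


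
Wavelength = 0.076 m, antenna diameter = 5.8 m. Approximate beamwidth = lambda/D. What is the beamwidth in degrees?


BW_rad = 0.076 / 5.8 = 0.013103
BW_deg = 0.75 degrees

0.75 degrees


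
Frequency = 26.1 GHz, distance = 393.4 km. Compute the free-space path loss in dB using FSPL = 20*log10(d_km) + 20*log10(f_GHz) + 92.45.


20*log10(393.4) = 51.9
20*log10(26.1) = 28.33
FSPL = 172.7 dB

172.7 dB


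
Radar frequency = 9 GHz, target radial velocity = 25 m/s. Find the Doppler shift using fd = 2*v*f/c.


fd = 2 * 25 * 9000000000.0 / 3e8 = 1500.0 Hz

1500.0 Hz


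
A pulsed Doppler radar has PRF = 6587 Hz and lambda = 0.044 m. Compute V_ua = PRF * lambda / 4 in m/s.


V_ua = 6587 * 0.044 / 4 = 72.5 m/s

72.5 m/s


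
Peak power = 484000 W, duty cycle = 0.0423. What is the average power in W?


P_avg = 484000 * 0.0423 = 20473.2 W

20473.2 W


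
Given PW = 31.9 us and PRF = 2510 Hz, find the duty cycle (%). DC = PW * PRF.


DC = 31.9e-6 * 2510 * 100 = 8.01%

8.01%


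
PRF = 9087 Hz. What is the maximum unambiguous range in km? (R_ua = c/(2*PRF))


R_ua = 3e8 / (2 * 9087) = 16507.1 m = 16.5 km

16.5 km


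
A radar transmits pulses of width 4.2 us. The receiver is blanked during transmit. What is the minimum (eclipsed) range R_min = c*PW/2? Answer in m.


R_min = 3e8 * 4.2e-6 / 2 = 630.0 m

630.0 m


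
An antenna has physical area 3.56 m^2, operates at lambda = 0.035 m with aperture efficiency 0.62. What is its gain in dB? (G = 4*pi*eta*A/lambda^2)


G_linear = 4*pi*0.62*3.56/0.035^2 = 22642.04
G_dB = 10*log10(22642.04) = 43.5 dB

43.5 dB


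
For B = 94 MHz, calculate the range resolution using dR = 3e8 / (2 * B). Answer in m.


dR = 3e8 / (2 * 94000000.0) = 1.6 m

1.6 m


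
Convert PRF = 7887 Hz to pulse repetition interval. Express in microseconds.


PRI = 1/7887 = 0.0001267909 s = 126.8 us

126.8 us


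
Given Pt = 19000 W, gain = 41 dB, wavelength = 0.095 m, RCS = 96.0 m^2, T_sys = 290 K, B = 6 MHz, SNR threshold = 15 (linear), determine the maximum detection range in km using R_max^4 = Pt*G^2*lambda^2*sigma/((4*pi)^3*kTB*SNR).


G_lin = 10^(41/10) = 12589.254118
R^4 = 19000 * 12589.254118^2 * 0.095^2 * 96.0 / ((4*pi)^3 * 1.38e-23 * 290 * 6000000.0 * 15)
R^4 = 3.65025e21 m^4
R_max = (3.65025e21)^(1/4) = 245799.3 m = 245.8 km

245.8 km


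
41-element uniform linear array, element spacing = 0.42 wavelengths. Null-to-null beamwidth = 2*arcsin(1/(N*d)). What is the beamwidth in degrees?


1/(N*d) = 1/(41*0.42) = 0.058072
BW = 2*arcsin(0.058072) = 6.7 degrees

6.7 degrees


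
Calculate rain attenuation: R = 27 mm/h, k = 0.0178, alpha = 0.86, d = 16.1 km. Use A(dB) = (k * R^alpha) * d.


gamma = 0.0178 * 27^0.86 = 0.302965 dB/km
A = 0.302965 * 16.1 = 4.88 dB

4.88 dB


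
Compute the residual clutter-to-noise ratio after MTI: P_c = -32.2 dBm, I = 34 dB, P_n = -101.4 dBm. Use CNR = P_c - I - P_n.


CNR = -32.2 - 34 - (-101.4) = 35.2 dB

35.2 dB


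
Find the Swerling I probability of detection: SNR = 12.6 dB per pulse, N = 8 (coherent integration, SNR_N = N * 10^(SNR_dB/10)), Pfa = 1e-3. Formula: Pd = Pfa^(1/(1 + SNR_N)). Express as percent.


SNR_lin = 10^(12.6/10) = 18.19701
SNR_N = 8 * 18.19701 = 145.57608
1/(1 + SNR_N) = 1/146.57608 = 0.0068224
Pd = (1e-3)^0.0068224 = 0.95397
Pd = 95.4%

95.4%


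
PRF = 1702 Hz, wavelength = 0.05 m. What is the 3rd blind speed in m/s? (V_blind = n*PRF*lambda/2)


V_blind = 3 * 1702 * 0.05 / 2 = 127.7 m/s

127.7 m/s


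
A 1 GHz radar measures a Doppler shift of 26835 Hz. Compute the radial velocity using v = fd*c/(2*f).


v = 26835 * 3e8 / (2 * 1000000000.0) = 4025.3 m/s

4025.3 m/s


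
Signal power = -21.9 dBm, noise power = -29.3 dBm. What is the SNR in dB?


SNR = -21.9 - (-29.3) = 7.4 dB

7.4 dB


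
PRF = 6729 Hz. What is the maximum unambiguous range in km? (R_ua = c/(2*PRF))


R_ua = 3e8 / (2 * 6729) = 22291.6 m = 22.3 km

22.3 km


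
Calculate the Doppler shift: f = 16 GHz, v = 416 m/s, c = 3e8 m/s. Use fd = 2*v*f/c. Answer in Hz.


fd = 2 * 416 * 16000000000.0 / 3e8 = 44373.3 Hz

44373.3 Hz


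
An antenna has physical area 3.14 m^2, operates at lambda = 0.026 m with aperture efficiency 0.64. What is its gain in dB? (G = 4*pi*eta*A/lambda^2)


G_linear = 4*pi*0.64*3.14/0.026^2 = 37357.07
G_dB = 10*log10(37357.07) = 45.7 dB

45.7 dB


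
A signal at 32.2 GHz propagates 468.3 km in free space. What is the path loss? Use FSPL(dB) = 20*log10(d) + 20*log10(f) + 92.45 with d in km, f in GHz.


20*log10(468.3) = 53.41
20*log10(32.2) = 30.16
FSPL = 176.0 dB

176.0 dB


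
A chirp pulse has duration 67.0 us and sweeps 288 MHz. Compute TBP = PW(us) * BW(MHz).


TBP = 67.0 * 288 = 19296.0

19296.0


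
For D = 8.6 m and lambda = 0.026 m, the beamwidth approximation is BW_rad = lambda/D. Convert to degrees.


BW_rad = 0.026 / 8.6 = 0.003023
BW_deg = 0.17 degrees

0.17 degrees


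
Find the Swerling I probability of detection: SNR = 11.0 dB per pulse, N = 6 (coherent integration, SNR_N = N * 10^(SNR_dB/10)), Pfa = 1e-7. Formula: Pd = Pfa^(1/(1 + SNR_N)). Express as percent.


SNR_lin = 10^(11.0/10) = 12.58925
SNR_N = 6 * 12.58925 = 75.5355
1/(1 + SNR_N) = 1/76.5355 = 0.0130658
Pd = (1e-7)^0.0130658 = 0.8101
Pd = 81.0%

81.0%


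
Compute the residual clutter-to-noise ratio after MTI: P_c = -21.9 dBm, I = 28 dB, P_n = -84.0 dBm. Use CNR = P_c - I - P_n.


CNR = -21.9 - 28 - (-84.0) = 34.1 dB

34.1 dB


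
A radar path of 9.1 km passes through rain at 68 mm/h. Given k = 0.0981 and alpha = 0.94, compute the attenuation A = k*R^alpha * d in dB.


gamma = 0.0981 * 68^0.94 = 5.178779 dB/km
A = 5.178779 * 9.1 = 47.13 dB

47.13 dB


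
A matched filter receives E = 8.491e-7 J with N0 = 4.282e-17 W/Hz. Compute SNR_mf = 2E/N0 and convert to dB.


SNR_lin = 2 * 8.491e-7 / 4.282e-17 = 3.966e10
SNR_dB = 10*log10(3.966e10) = 106.0 dB

106.0 dB


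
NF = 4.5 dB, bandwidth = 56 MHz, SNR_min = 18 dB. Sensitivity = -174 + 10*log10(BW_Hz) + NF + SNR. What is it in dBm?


10*log10(56000000.0) = 77.48
S = -174 + 77.48 + 4.5 + 18 = -74.0 dBm

-74.0 dBm


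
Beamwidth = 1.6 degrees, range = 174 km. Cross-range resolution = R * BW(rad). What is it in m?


BW_rad = 0.027925268
CR = 174000 * 0.027925268 = 4859.0 m

4859.0 m


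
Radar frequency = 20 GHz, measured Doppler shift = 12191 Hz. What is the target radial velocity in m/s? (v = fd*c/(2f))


v = 12191 * 3e8 / (2 * 20000000000.0) = 91.4 m/s

91.4 m/s


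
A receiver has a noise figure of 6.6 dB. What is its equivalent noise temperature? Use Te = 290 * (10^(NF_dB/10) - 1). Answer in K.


NF_lin = 10^(6.6/10) = 4.570882
Te = 290 * (4.570882 - 1) = 1035.6 K

1035.6 K


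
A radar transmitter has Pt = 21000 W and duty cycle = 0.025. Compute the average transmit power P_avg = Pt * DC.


P_avg = 21000 * 0.025 = 525.0 W

525.0 W


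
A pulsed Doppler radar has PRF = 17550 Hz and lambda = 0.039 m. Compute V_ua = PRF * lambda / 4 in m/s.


V_ua = 17550 * 0.039 / 4 = 171.1 m/s

171.1 m/s


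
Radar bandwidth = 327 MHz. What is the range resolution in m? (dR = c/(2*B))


dR = 3e8 / (2 * 327000000.0) = 0.46 m

0.46 m


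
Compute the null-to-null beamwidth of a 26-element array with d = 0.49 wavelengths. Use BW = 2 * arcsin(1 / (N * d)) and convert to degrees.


1/(N*d) = 1/(26*0.49) = 0.078493
BW = 2*arcsin(0.078493) = 9.0 degrees

9.0 degrees


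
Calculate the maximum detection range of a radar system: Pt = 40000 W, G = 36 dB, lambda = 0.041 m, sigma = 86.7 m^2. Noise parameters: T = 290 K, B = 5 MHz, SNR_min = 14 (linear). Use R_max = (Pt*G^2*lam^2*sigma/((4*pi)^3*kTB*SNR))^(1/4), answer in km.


G_lin = 10^(36/10) = 3981.071706
R^4 = 40000 * 3981.071706^2 * 0.041^2 * 86.7 / ((4*pi)^3 * 1.38e-23 * 290 * 5000000.0 * 14)
R^4 = 1.66204e20 m^4
R_max = (1.66204e20)^(1/4) = 113543.0 m = 113.5 km

113.5 km


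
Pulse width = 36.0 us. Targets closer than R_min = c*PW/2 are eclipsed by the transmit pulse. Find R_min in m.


R_min = 3e8 * 36.0e-6 / 2 = 5400.0 m

5400.0 m


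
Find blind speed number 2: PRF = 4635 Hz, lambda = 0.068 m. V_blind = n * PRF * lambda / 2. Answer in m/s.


V_blind = 2 * 4635 * 0.068 / 2 = 315.2 m/s

315.2 m/s


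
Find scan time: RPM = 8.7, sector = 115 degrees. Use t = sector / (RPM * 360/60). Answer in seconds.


t = 115 / (8.7 * 360) * 60 = 2.2 s

2.2 s


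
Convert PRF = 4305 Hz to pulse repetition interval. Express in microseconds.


PRI = 1/4305 = 0.000232288 s = 232.3 us

232.3 us


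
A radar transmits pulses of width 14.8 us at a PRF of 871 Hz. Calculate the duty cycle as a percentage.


DC = 14.8e-6 * 871 * 100 = 1.29%

1.29%
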